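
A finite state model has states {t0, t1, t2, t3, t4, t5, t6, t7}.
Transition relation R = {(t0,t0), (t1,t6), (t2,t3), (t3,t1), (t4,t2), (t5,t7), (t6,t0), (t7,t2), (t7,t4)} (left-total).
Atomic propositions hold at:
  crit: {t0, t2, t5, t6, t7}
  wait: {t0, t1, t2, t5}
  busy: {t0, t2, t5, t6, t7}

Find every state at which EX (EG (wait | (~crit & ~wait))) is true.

Sat(~crit) = {t1, t3, t4}
Sat(~wait) = {t3, t4, t6, t7}
Sat(~crit & ~wait) = {t3, t4}
Sat(wait | (~crit & ~wait)) = {t0, t1, t2, t3, t4, t5}
EG (wait | (~crit & ~wait)): greatest fixpoint, start Z0 = {t0, t1, t2, t3, t4, t5}, keep only states in Sat with some successor in Z. Z1 = {t0, t2, t3, t4}; Z2 = {t0, t2, t4}; Z3 = {t0, t4}; Z4 = {t0}; fixed.
Sat(EG (wait | (~crit & ~wait))) = {t0}
Sat(EX (EG (wait | (~crit & ~wait)))) = {s : some successor in {t0}} = {t0, t6}

{t0, t6}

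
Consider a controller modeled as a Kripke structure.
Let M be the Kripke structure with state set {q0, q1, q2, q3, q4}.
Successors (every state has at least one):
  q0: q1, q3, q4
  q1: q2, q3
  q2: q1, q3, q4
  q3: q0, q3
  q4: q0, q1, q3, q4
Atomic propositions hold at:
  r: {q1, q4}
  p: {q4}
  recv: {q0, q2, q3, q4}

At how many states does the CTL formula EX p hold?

3

Sat(EX p) = {s : some successor in {q4}} = {q0, q2, q4}
|Sat(EX p)| = |{q0, q2, q4}| = 3.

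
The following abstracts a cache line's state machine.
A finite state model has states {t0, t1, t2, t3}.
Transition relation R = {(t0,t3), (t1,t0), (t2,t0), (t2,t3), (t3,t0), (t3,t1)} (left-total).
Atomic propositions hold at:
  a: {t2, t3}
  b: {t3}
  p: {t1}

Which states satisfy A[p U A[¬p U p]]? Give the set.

{t1}

Sat(¬p) = {t0, t2, t3}
A[¬p U p]: least fixpoint, start Z0 = Sat(p) = {t1}, add states in Sat(¬p) with every successor in Z. Already a fixed point.
Sat(A[¬p U p]) = {t1}
A[p U A[¬p U p]]: least fixpoint, start Z0 = Sat(A[¬p U p]) = {t1}, add states in Sat(p) with every successor in Z. Already a fixed point.
Sat(A[p U A[¬p U p]]) = {t1}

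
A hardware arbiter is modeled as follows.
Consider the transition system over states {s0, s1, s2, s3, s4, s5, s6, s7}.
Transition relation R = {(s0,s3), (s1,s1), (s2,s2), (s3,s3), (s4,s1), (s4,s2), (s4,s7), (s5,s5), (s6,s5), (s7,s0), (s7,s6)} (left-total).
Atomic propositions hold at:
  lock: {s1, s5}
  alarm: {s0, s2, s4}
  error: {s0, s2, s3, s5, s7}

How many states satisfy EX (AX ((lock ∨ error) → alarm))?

2

Sat(lock ∨ error) = {s0, s1, s2, s3, s5, s7}
Sat((lock ∨ error) → alarm) = {s0, s2, s4, s6}
Sat(AX ((lock ∨ error) → alarm)) = {s : every successor in {s0, s2, s4, s6}} = {s2, s7}
Sat(EX (AX ((lock ∨ error) → alarm))) = {s : some successor in {s2, s7}} = {s2, s4}
|Sat(EX (AX ((lock ∨ error) → alarm)))| = |{s2, s4}| = 2.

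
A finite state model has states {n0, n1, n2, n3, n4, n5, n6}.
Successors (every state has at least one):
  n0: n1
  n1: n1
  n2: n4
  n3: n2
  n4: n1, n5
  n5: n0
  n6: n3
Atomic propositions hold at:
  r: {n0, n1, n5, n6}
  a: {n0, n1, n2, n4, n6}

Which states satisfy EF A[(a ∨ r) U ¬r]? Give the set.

{n2, n3, n4, n6}

Sat(a ∨ r) = {n0, n1, n2, n4, n5, n6}
Sat(¬r) = {n2, n3, n4}
A[(a ∨ r) U ¬r]: least fixpoint, start Z0 = Sat(¬r) = {n2, n3, n4}, add states in Sat(a ∨ r) with every successor in Z. Z1 = {n2, n3, n4, n6}; fixed.
Sat(A[(a ∨ r) U ¬r]) = {n2, n3, n4, n6}
EF A[(a ∨ r) U ¬r]: least fixpoint, start Z0 = {n2, n3, n4, n6}, add states with some successor in Z. Already a fixed point.
Sat(EF A[(a ∨ r) U ¬r]) = {n2, n3, n4, n6}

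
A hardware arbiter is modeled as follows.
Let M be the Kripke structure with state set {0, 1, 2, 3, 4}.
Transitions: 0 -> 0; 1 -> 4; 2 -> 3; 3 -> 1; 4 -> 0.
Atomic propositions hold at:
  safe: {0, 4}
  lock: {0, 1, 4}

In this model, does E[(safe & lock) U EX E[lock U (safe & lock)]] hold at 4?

Yes

Sat(safe & lock) = {0, 4}
E[lock U (safe & lock)]: least fixpoint, start Z0 = Sat((safe & lock)) = {0, 4}, add states in Sat(lock) with some successor in Z. Z1 = {0, 1, 4}; fixed.
Sat(E[lock U (safe & lock)]) = {0, 1, 4}
Sat(EX E[lock U (safe & lock)]) = {s : some successor in {0, 1, 4}} = {0, 1, 3, 4}
E[(safe & lock) U EX E[lock U (safe & lock)]]: least fixpoint, start Z0 = Sat(EX E[lock U (safe & lock)]) = {0, 1, 3, 4}, add states in Sat(safe & lock) with some successor in Z. Already a fixed point.
Sat(E[(safe & lock) U EX E[lock U (safe & lock)]]) = {0, 1, 3, 4}
4 ∈ Sat(E[(safe & lock) U EX E[lock U (safe & lock)]]) = {0, 1, 3, 4}, so the formula holds at 4.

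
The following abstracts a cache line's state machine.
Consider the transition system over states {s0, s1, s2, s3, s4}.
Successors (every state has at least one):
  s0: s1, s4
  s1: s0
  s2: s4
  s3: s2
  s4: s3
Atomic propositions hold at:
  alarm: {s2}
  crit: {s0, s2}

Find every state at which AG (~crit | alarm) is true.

Sat(~crit) = {s1, s3, s4}
Sat(~crit | alarm) = {s1, s2, s3, s4}
AG (~crit | alarm): greatest fixpoint, start Z0 = {s1, s2, s3, s4}, keep only states in Sat with every successor in Z. Z1 = {s2, s3, s4}; fixed.
Sat(AG (~crit | alarm)) = {s2, s3, s4}

{s2, s3, s4}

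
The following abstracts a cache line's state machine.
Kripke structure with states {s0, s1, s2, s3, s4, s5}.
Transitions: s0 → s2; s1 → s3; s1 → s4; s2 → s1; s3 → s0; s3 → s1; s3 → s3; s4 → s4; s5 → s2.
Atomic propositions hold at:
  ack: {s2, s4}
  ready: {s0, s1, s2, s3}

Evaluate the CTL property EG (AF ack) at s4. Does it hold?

AF ack: least fixpoint, start Z0 = {s2, s4}, add states with every successor in Z. Z1 = {s0, s2, s4, s5}; fixed.
Sat(AF ack) = {s0, s2, s4, s5}
EG (AF ack): greatest fixpoint, start Z0 = {s0, s2, s4, s5}, keep only states in Sat with some successor in Z. Z1 = {s0, s4, s5}; Z2 = {s4}; fixed.
Sat(EG (AF ack)) = {s4}
s4 ∈ Sat(EG (AF ack)) = {s4}, so the formula holds at s4.

Yes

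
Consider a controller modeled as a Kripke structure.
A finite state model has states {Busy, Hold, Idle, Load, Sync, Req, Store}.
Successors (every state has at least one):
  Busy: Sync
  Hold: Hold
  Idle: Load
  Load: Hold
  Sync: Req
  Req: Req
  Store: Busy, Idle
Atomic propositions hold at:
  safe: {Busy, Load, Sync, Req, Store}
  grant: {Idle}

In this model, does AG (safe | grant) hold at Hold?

Sat(safe | grant) = {Busy, Idle, Load, Sync, Req, Store}
AG (safe | grant): greatest fixpoint, start Z0 = {Busy, Idle, Load, Sync, Req, Store}, keep only states in Sat with every successor in Z. Z1 = {Busy, Idle, Sync, Req, Store}; Z2 = {Busy, Sync, Req, Store}; Z3 = {Busy, Sync, Req}; fixed.
Sat(AG (safe | grant)) = {Busy, Sync, Req}
Hold ∉ Sat(AG (safe | grant)) = {Busy, Sync, Req}, so the formula does not hold at Hold.

No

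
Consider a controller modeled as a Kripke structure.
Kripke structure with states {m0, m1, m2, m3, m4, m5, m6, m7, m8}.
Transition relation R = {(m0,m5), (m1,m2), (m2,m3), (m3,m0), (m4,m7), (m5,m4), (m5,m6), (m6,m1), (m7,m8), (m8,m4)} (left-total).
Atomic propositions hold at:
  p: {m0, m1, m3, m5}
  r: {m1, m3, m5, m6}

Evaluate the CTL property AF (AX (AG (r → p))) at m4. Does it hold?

Yes

Sat(r → p) = {m0, m1, m2, m3, m4, m5, m7, m8}
AG (r → p): greatest fixpoint, start Z0 = {m0, m1, m2, m3, m4, m5, m7, m8}, keep only states in Sat with every successor in Z. Z1 = {m0, m1, m2, m3, m4, m7, m8}; Z2 = {m1, m2, m3, m4, m7, m8}; Z3 = {m1, m2, m4, m7, m8}; Z4 = {m1, m4, m7, m8}; Z5 = {m4, m7, m8}; fixed.
Sat(AG (r → p)) = {m4, m7, m8}
Sat(AX (AG (r → p))) = {s : every successor in {m4, m7, m8}} = {m4, m7, m8}
AF (AX (AG (r → p))): least fixpoint, start Z0 = {m4, m7, m8}, add states with every successor in Z. Already a fixed point.
Sat(AF (AX (AG (r → p)))) = {m4, m7, m8}
m4 ∈ Sat(AF (AX (AG (r → p)))) = {m4, m7, m8}, so the formula holds at m4.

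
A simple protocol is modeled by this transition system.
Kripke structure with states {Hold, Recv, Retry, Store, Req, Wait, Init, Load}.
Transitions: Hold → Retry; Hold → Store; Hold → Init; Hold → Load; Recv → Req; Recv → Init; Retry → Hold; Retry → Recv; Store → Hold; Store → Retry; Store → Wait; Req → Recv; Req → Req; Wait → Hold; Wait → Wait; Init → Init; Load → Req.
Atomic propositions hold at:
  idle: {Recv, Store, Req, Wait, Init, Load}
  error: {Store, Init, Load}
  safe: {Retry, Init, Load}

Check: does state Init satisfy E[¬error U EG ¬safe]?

No

Sat(¬error) = {Hold, Recv, Retry, Req, Wait}
Sat(¬safe) = {Hold, Recv, Store, Req, Wait}
EG ¬safe: greatest fixpoint, start Z0 = {Hold, Recv, Store, Req, Wait}, keep only states in Sat with some successor in Z. Already a fixed point.
Sat(EG ¬safe) = {Hold, Recv, Store, Req, Wait}
E[¬error U EG ¬safe]: least fixpoint, start Z0 = Sat(EG ¬safe) = {Hold, Recv, Store, Req, Wait}, add states in Sat(¬error) with some successor in Z. Z1 = {Hold, Recv, Retry, Store, Req, Wait}; fixed.
Sat(E[¬error U EG ¬safe]) = {Hold, Recv, Retry, Store, Req, Wait}
Init ∉ Sat(E[¬error U EG ¬safe]) = {Hold, Recv, Retry, Store, Req, Wait}, so the formula does not hold at Init.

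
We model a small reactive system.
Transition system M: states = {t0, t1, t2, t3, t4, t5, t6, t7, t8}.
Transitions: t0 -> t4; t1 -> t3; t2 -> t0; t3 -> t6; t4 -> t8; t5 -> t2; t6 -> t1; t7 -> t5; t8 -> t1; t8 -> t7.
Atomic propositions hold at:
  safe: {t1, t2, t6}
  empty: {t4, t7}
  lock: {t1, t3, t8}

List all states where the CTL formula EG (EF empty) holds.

EF empty: least fixpoint, start Z0 = {t4, t7}, add states with some successor in Z. Z1 = {t0, t4, t7, t8}; Z2 = {t0, t2, t4, t7, t8}; Z3 = {t0, t2, t4, t5, t7, t8}; fixed.
Sat(EF empty) = {t0, t2, t4, t5, t7, t8}
EG (EF empty): greatest fixpoint, start Z0 = {t0, t2, t4, t5, t7, t8}, keep only states in Sat with some successor in Z. Already a fixed point.
Sat(EG (EF empty)) = {t0, t2, t4, t5, t7, t8}

{t0, t2, t4, t5, t7, t8}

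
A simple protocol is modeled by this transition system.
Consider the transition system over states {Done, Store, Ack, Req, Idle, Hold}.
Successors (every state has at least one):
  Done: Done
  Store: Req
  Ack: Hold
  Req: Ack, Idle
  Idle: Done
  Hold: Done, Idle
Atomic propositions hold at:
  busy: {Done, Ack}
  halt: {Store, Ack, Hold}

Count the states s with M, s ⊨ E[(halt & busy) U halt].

3

Sat(halt & busy) = {Ack}
E[(halt & busy) U halt]: least fixpoint, start Z0 = Sat(halt) = {Store, Ack, Hold}, add states in Sat(halt & busy) with some successor in Z. Already a fixed point.
Sat(E[(halt & busy) U halt]) = {Store, Ack, Hold}
|Sat(E[(halt & busy) U halt])| = |{Store, Ack, Hold}| = 3.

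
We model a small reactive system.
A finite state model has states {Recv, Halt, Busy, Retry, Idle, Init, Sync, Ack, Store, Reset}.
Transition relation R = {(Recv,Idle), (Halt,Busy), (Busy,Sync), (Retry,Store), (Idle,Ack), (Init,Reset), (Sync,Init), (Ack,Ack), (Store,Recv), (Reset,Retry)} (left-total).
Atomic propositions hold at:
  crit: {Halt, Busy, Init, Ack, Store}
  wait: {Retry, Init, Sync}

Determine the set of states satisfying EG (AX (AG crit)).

AG crit: greatest fixpoint, start Z0 = {Halt, Busy, Init, Ack, Store}, keep only states in Sat with every successor in Z. Z1 = {Halt, Ack}; Z2 = {Ack}; fixed.
Sat(AG crit) = {Ack}
Sat(AX (AG crit)) = {s : every successor in {Ack}} = {Idle, Ack}
EG (AX (AG crit)): greatest fixpoint, start Z0 = {Idle, Ack}, keep only states in Sat with some successor in Z. Already a fixed point.
Sat(EG (AX (AG crit))) = {Idle, Ack}

{Idle, Ack}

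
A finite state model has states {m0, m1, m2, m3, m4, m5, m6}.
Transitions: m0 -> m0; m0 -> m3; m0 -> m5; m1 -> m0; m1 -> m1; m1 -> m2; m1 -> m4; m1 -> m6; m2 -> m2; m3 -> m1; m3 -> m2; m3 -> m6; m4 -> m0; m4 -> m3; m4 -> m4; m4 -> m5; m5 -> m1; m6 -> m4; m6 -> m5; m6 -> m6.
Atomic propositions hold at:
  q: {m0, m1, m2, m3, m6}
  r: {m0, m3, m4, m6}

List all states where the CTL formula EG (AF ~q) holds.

{m4}

Sat(~q) = {m4, m5}
AF ~q: least fixpoint, start Z0 = {m4, m5}, add states with every successor in Z. Already a fixed point.
Sat(AF ~q) = {m4, m5}
EG (AF ~q): greatest fixpoint, start Z0 = {m4, m5}, keep only states in Sat with some successor in Z. Z1 = {m4}; fixed.
Sat(EG (AF ~q)) = {m4}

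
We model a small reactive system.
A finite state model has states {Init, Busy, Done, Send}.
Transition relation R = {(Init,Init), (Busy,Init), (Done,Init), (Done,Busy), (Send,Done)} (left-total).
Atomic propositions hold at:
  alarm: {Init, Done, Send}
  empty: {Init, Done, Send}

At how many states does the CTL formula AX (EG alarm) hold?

EG alarm: greatest fixpoint, start Z0 = {Init, Done, Send}, keep only states in Sat with some successor in Z. Already a fixed point.
Sat(EG alarm) = {Init, Done, Send}
Sat(AX (EG alarm)) = {s : every successor in {Init, Done, Send}} = {Init, Busy, Send}
|Sat(AX (EG alarm))| = |{Init, Busy, Send}| = 3.

3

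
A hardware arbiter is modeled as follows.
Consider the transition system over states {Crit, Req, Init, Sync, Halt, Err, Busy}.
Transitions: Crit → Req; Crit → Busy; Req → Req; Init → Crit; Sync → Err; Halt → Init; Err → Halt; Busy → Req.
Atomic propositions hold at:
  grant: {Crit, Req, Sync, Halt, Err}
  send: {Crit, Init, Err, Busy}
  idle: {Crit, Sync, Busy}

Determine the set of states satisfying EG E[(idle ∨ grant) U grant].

{Crit, Req, Busy}

Sat(idle ∨ grant) = {Crit, Req, Sync, Halt, Err, Busy}
E[(idle ∨ grant) U grant]: least fixpoint, start Z0 = Sat(grant) = {Crit, Req, Sync, Halt, Err}, add states in Sat(idle ∨ grant) with some successor in Z. Z1 = {Crit, Req, Sync, Halt, Err, Busy}; fixed.
Sat(E[(idle ∨ grant) U grant]) = {Crit, Req, Sync, Halt, Err, Busy}
EG E[(idle ∨ grant) U grant]: greatest fixpoint, start Z0 = {Crit, Req, Sync, Halt, Err, Busy}, keep only states in Sat with some successor in Z. Z1 = {Crit, Req, Sync, Err, Busy}; Z2 = {Crit, Req, Sync, Busy}; Z3 = {Crit, Req, Busy}; fixed.
Sat(EG E[(idle ∨ grant) U grant]) = {Crit, Req, Busy}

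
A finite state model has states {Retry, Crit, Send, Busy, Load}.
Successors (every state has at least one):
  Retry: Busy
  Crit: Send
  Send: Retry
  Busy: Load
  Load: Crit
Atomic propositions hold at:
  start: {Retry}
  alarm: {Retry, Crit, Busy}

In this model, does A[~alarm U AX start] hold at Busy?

Sat(~alarm) = {Send, Load}
Sat(AX start) = {s : every successor in {Retry}} = {Send}
A[~alarm U AX start]: least fixpoint, start Z0 = Sat(AX start) = {Send}, add states in Sat(~alarm) with every successor in Z. Already a fixed point.
Sat(A[~alarm U AX start]) = {Send}
Busy ∉ Sat(A[~alarm U AX start]) = {Send}, so the formula does not hold at Busy.

No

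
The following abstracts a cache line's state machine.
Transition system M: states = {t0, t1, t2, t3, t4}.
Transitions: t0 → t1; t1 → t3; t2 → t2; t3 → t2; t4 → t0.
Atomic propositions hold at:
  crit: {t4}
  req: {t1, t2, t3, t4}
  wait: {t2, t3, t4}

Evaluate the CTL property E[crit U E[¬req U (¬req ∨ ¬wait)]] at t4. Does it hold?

Sat(¬req) = {t0}
Sat(¬wait) = {t0, t1}
Sat(¬req ∨ ¬wait) = {t0, t1}
E[¬req U (¬req ∨ ¬wait)]: least fixpoint, start Z0 = Sat((¬req ∨ ¬wait)) = {t0, t1}, add states in Sat(¬req) with some successor in Z. Already a fixed point.
Sat(E[¬req U (¬req ∨ ¬wait)]) = {t0, t1}
E[crit U E[¬req U (¬req ∨ ¬wait)]]: least fixpoint, start Z0 = Sat(E[¬req U (¬req ∨ ¬wait)]) = {t0, t1}, add states in Sat(crit) with some successor in Z. Z1 = {t0, t1, t4}; fixed.
Sat(E[crit U E[¬req U (¬req ∨ ¬wait)]]) = {t0, t1, t4}
t4 ∈ Sat(E[crit U E[¬req U (¬req ∨ ¬wait)]]) = {t0, t1, t4}, so the formula holds at t4.

Yes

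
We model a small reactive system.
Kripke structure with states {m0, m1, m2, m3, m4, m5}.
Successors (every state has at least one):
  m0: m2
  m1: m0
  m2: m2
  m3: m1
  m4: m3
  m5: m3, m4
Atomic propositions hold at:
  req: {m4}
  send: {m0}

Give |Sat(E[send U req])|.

1

E[send U req]: least fixpoint, start Z0 = Sat(req) = {m4}, add states in Sat(send) with some successor in Z. Already a fixed point.
Sat(E[send U req]) = {m4}
|Sat(E[send U req])| = |{m4}| = 1.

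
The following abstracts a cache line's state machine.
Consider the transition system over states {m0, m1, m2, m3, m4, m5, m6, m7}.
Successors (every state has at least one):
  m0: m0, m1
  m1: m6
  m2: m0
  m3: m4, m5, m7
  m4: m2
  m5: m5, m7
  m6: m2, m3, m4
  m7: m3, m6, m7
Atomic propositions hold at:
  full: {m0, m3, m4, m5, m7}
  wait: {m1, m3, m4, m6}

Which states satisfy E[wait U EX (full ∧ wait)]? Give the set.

{m1, m3, m6, m7}

Sat(full ∧ wait) = {m3, m4}
Sat(EX (full ∧ wait)) = {s : some successor in {m3, m4}} = {m3, m6, m7}
E[wait U EX (full ∧ wait)]: least fixpoint, start Z0 = Sat(EX (full ∧ wait)) = {m3, m6, m7}, add states in Sat(wait) with some successor in Z. Z1 = {m1, m3, m6, m7}; fixed.
Sat(E[wait U EX (full ∧ wait)]) = {m1, m3, m6, m7}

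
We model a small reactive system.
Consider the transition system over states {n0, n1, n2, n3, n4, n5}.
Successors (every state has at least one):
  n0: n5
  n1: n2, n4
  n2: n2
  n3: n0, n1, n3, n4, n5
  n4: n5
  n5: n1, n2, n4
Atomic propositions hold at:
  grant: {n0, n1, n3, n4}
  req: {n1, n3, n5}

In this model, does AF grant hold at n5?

No

AF grant: least fixpoint, start Z0 = {n0, n1, n3, n4}, add states with every successor in Z. Already a fixed point.
Sat(AF grant) = {n0, n1, n3, n4}
n5 ∉ Sat(AF grant) = {n0, n1, n3, n4}, so the formula does not hold at n5.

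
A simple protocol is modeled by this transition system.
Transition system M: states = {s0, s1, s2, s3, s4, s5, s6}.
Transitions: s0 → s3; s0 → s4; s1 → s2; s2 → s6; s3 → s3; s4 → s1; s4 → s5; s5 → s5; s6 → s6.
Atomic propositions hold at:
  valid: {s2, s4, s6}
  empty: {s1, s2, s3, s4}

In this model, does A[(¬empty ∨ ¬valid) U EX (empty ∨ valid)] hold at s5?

No

Sat(¬empty) = {s0, s5, s6}
Sat(¬valid) = {s0, s1, s3, s5}
Sat(¬empty ∨ ¬valid) = {s0, s1, s3, s5, s6}
Sat(empty ∨ valid) = {s1, s2, s3, s4, s6}
Sat(EX (empty ∨ valid)) = {s : some successor in {s1, s2, s3, s4, s6}} = {s0, s1, s2, s3, s4, s6}
A[(¬empty ∨ ¬valid) U EX (empty ∨ valid)]: least fixpoint, start Z0 = Sat(EX (empty ∨ valid)) = {s0, s1, s2, s3, s4, s6}, add states in Sat(¬empty ∨ ¬valid) with every successor in Z. Already a fixed point.
Sat(A[(¬empty ∨ ¬valid) U EX (empty ∨ valid)]) = {s0, s1, s2, s3, s4, s6}
s5 ∉ Sat(A[(¬empty ∨ ¬valid) U EX (empty ∨ valid)]) = {s0, s1, s2, s3, s4, s6}, so the formula does not hold at s5.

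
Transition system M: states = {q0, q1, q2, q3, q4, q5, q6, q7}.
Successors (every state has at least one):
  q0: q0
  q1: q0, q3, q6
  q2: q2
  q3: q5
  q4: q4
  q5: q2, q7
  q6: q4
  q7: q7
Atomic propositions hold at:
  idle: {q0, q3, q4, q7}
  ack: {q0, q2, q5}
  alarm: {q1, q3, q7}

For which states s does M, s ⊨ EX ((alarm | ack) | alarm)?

{q0, q1, q2, q3, q5, q7}

Sat(alarm | ack) = {q0, q1, q2, q3, q5, q7}
Sat((alarm | ack) | alarm) = {q0, q1, q2, q3, q5, q7}
Sat(EX ((alarm | ack) | alarm)) = {s : some successor in {q0, q1, q2, q3, q5, q7}} = {q0, q1, q2, q3, q5, q7}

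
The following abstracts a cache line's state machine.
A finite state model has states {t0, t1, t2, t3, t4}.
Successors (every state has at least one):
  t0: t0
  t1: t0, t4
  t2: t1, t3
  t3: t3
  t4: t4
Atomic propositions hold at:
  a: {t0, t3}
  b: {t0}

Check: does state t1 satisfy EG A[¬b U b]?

Sat(¬b) = {t1, t2, t3, t4}
A[¬b U b]: least fixpoint, start Z0 = Sat(b) = {t0}, add states in Sat(¬b) with every successor in Z. Already a fixed point.
Sat(A[¬b U b]) = {t0}
EG A[¬b U b]: greatest fixpoint, start Z0 = {t0}, keep only states in Sat with some successor in Z. Already a fixed point.
Sat(EG A[¬b U b]) = {t0}
t1 ∉ Sat(EG A[¬b U b]) = {t0}, so the formula does not hold at t1.

No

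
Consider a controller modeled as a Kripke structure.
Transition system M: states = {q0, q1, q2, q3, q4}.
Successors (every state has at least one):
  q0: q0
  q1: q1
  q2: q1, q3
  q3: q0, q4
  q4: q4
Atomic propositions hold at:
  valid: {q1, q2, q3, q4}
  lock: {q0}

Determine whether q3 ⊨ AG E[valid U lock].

No

E[valid U lock]: least fixpoint, start Z0 = Sat(lock) = {q0}, add states in Sat(valid) with some successor in Z. Z1 = {q0, q3}; Z2 = {q0, q2, q3}; fixed.
Sat(E[valid U lock]) = {q0, q2, q3}
AG E[valid U lock]: greatest fixpoint, start Z0 = {q0, q2, q3}, keep only states in Sat with every successor in Z. Z1 = {q0}; fixed.
Sat(AG E[valid U lock]) = {q0}
q3 ∉ Sat(AG E[valid U lock]) = {q0}, so the formula does not hold at q3.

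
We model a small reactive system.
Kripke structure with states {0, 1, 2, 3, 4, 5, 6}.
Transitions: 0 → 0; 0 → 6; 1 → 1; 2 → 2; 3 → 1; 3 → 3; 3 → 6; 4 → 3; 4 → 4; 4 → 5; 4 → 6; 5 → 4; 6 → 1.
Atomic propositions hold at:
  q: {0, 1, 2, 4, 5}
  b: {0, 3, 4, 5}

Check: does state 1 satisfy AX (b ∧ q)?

Sat(b ∧ q) = {0, 4, 5}
Sat(AX (b ∧ q)) = {s : every successor in {0, 4, 5}} = {5}
1 ∉ Sat(AX (b ∧ q)) = {5}, so the formula does not hold at 1.

No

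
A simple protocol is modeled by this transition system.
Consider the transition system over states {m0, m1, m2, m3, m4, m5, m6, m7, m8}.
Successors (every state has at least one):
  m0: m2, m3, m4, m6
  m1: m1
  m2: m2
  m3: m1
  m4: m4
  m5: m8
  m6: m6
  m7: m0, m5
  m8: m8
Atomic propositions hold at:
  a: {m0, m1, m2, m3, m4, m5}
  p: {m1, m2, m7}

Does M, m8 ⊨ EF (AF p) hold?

AF p: least fixpoint, start Z0 = {m1, m2, m7}, add states with every successor in Z. Z1 = {m1, m2, m3, m7}; fixed.
Sat(AF p) = {m1, m2, m3, m7}
EF (AF p): least fixpoint, start Z0 = {m1, m2, m3, m7}, add states with some successor in Z. Z1 = {m0, m1, m2, m3, m7}; fixed.
Sat(EF (AF p)) = {m0, m1, m2, m3, m7}
m8 ∉ Sat(EF (AF p)) = {m0, m1, m2, m3, m7}, so the formula does not hold at m8.

No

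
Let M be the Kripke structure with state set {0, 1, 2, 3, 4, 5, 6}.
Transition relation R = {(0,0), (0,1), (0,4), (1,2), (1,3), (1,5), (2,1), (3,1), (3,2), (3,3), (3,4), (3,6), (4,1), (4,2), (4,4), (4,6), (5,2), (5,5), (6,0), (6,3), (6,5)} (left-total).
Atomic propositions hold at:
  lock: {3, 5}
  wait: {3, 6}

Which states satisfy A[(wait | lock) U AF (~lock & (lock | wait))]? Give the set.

{6}

Sat(wait | lock) = {3, 5, 6}
Sat(~lock) = {0, 1, 2, 4, 6}
Sat(lock | wait) = {3, 5, 6}
Sat(~lock & (lock | wait)) = {6}
AF (~lock & (lock | wait)): least fixpoint, start Z0 = {6}, add states with every successor in Z. Already a fixed point.
Sat(AF (~lock & (lock | wait))) = {6}
A[(wait | lock) U AF (~lock & (lock | wait))]: least fixpoint, start Z0 = Sat(AF (~lock & (lock | wait))) = {6}, add states in Sat(wait | lock) with every successor in Z. Already a fixed point.
Sat(A[(wait | lock) U AF (~lock & (lock | wait))]) = {6}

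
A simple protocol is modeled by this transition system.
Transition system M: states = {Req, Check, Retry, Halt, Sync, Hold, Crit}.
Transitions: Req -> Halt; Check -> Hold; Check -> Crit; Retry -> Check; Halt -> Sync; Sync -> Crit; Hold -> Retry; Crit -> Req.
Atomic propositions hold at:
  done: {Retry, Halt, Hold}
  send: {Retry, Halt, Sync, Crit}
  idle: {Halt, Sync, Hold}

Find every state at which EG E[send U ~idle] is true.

{Req, Check, Retry, Halt, Sync, Crit}

Sat(~idle) = {Req, Check, Retry, Crit}
E[send U ~idle]: least fixpoint, start Z0 = Sat(~idle) = {Req, Check, Retry, Crit}, add states in Sat(send) with some successor in Z. Z1 = {Req, Check, Retry, Sync, Crit}; Z2 = {Req, Check, Retry, Halt, Sync, Crit}; fixed.
Sat(E[send U ~idle]) = {Req, Check, Retry, Halt, Sync, Crit}
EG E[send U ~idle]: greatest fixpoint, start Z0 = {Req, Check, Retry, Halt, Sync, Crit}, keep only states in Sat with some successor in Z. Already a fixed point.
Sat(EG E[send U ~idle]) = {Req, Check, Retry, Halt, Sync, Crit}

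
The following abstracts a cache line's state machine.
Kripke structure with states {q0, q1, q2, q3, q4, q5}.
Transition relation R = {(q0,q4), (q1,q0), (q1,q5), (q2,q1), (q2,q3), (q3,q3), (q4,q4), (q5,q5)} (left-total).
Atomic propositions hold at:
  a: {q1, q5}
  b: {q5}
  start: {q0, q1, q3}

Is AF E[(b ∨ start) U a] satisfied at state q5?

Yes

Sat(b ∨ start) = {q0, q1, q3, q5}
E[(b ∨ start) U a]: least fixpoint, start Z0 = Sat(a) = {q1, q5}, add states in Sat(b ∨ start) with some successor in Z. Already a fixed point.
Sat(E[(b ∨ start) U a]) = {q1, q5}
AF E[(b ∨ start) U a]: least fixpoint, start Z0 = {q1, q5}, add states with every successor in Z. Already a fixed point.
Sat(AF E[(b ∨ start) U a]) = {q1, q5}
q5 ∈ Sat(AF E[(b ∨ start) U a]) = {q1, q5}, so the formula holds at q5.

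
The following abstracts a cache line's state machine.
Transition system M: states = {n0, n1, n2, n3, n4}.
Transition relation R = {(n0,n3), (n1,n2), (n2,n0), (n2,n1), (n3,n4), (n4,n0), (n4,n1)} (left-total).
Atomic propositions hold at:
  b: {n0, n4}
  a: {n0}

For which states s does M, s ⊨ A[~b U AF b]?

Sat(~b) = {n1, n2, n3}
AF b: least fixpoint, start Z0 = {n0, n4}, add states with every successor in Z. Z1 = {n0, n3, n4}; fixed.
Sat(AF b) = {n0, n3, n4}
A[~b U AF b]: least fixpoint, start Z0 = Sat(AF b) = {n0, n3, n4}, add states in Sat(~b) with every successor in Z. Already a fixed point.
Sat(A[~b U AF b]) = {n0, n3, n4}

{n0, n3, n4}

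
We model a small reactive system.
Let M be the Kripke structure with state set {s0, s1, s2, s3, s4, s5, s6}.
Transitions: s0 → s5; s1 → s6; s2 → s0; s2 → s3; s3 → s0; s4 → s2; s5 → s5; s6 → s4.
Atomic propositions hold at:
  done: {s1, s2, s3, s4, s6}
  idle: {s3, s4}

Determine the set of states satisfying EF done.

{s1, s2, s3, s4, s6}

EF done: least fixpoint, start Z0 = {s1, s2, s3, s4, s6}, add states with some successor in Z. Already a fixed point.
Sat(EF done) = {s1, s2, s3, s4, s6}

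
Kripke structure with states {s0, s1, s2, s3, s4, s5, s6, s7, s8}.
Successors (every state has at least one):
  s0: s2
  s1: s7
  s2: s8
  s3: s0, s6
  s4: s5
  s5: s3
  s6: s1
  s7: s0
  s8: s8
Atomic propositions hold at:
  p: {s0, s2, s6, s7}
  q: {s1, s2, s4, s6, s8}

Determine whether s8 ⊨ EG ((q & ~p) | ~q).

Sat(~p) = {s1, s3, s4, s5, s8}
Sat(q & ~p) = {s1, s4, s8}
Sat(~q) = {s0, s3, s5, s7}
Sat((q & ~p) | ~q) = {s0, s1, s3, s4, s5, s7, s8}
EG ((q & ~p) | ~q): greatest fixpoint, start Z0 = {s0, s1, s3, s4, s5, s7, s8}, keep only states in Sat with some successor in Z. Z1 = {s1, s3, s4, s5, s7, s8}; Z2 = {s1, s4, s5, s8}; Z3 = {s4, s8}; Z4 = {s8}; fixed.
Sat(EG ((q & ~p) | ~q)) = {s8}
s8 ∈ Sat(EG ((q & ~p) | ~q)) = {s8}, so the formula holds at s8.

Yes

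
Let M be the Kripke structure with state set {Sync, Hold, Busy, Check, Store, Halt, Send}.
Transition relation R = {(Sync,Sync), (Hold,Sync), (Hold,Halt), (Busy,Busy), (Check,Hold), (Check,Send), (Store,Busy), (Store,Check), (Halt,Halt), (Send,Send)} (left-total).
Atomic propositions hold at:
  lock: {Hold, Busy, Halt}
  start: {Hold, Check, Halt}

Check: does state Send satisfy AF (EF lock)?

EF lock: least fixpoint, start Z0 = {Hold, Busy, Halt}, add states with some successor in Z. Z1 = {Hold, Busy, Check, Store, Halt}; fixed.
Sat(EF lock) = {Hold, Busy, Check, Store, Halt}
AF (EF lock): least fixpoint, start Z0 = {Hold, Busy, Check, Store, Halt}, add states with every successor in Z. Already a fixed point.
Sat(AF (EF lock)) = {Hold, Busy, Check, Store, Halt}
Send ∉ Sat(AF (EF lock)) = {Hold, Busy, Check, Store, Halt}, so the formula does not hold at Send.

No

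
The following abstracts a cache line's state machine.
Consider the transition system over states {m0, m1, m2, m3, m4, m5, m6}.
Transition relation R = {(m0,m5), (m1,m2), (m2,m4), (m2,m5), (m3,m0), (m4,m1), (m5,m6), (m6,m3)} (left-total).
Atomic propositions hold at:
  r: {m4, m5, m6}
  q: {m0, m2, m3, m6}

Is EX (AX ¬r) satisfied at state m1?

No

Sat(¬r) = {m0, m1, m2, m3}
Sat(AX ¬r) = {s : every successor in {m0, m1, m2, m3}} = {m1, m3, m4, m6}
Sat(EX (AX ¬r)) = {s : some successor in {m1, m3, m4, m6}} = {m2, m4, m5, m6}
m1 ∉ Sat(EX (AX ¬r)) = {m2, m4, m5, m6}, so the formula does not hold at m1.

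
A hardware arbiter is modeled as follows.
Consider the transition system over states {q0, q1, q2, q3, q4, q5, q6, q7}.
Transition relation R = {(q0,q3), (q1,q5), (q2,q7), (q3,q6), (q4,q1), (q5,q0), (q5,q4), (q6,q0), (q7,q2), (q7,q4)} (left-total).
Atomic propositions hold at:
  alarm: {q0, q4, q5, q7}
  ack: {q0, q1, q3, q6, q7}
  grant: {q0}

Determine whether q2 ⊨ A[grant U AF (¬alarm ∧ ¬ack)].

Yes

Sat(¬alarm) = {q1, q2, q3, q6}
Sat(¬ack) = {q2, q4, q5}
Sat(¬alarm ∧ ¬ack) = {q2}
AF (¬alarm ∧ ¬ack): least fixpoint, start Z0 = {q2}, add states with every successor in Z. Already a fixed point.
Sat(AF (¬alarm ∧ ¬ack)) = {q2}
A[grant U AF (¬alarm ∧ ¬ack)]: least fixpoint, start Z0 = Sat(AF (¬alarm ∧ ¬ack)) = {q2}, add states in Sat(grant) with every successor in Z. Already a fixed point.
Sat(A[grant U AF (¬alarm ∧ ¬ack)]) = {q2}
q2 ∈ Sat(A[grant U AF (¬alarm ∧ ¬ack)]) = {q2}, so the formula holds at q2.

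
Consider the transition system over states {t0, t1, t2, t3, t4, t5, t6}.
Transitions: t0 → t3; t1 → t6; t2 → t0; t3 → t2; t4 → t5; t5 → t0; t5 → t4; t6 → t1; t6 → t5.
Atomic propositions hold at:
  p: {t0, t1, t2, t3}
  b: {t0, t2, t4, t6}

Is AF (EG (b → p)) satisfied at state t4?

Yes

Sat(b → p) = {t0, t1, t2, t3, t5}
EG (b → p): greatest fixpoint, start Z0 = {t0, t1, t2, t3, t5}, keep only states in Sat with some successor in Z. Z1 = {t0, t2, t3, t5}; fixed.
Sat(EG (b → p)) = {t0, t2, t3, t5}
AF (EG (b → p)): least fixpoint, start Z0 = {t0, t2, t3, t5}, add states with every successor in Z. Z1 = {t0, t2, t3, t4, t5}; fixed.
Sat(AF (EG (b → p))) = {t0, t2, t3, t4, t5}
t4 ∈ Sat(AF (EG (b → p))) = {t0, t2, t3, t4, t5}, so the formula holds at t4.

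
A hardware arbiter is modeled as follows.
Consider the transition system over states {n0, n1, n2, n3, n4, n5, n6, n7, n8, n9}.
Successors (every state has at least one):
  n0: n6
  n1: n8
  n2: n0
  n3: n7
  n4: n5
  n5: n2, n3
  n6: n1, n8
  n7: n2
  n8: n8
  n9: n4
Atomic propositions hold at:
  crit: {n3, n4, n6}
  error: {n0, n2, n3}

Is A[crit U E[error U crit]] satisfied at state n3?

Yes

E[error U crit]: least fixpoint, start Z0 = Sat(crit) = {n3, n4, n6}, add states in Sat(error) with some successor in Z. Z1 = {n0, n3, n4, n6}; Z2 = {n0, n2, n3, n4, n6}; fixed.
Sat(E[error U crit]) = {n0, n2, n3, n4, n6}
A[crit U E[error U crit]]: least fixpoint, start Z0 = Sat(E[error U crit]) = {n0, n2, n3, n4, n6}, add states in Sat(crit) with every successor in Z. Already a fixed point.
Sat(A[crit U E[error U crit]]) = {n0, n2, n3, n4, n6}
n3 ∈ Sat(A[crit U E[error U crit]]) = {n0, n2, n3, n4, n6}, so the formula holds at n3.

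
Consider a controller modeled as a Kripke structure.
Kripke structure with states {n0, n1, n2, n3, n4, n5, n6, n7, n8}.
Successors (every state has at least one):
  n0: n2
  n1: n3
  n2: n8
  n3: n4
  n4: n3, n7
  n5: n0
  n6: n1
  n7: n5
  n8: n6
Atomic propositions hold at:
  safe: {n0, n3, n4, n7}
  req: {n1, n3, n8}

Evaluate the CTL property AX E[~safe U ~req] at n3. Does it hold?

Sat(~safe) = {n1, n2, n5, n6, n8}
Sat(~req) = {n0, n2, n4, n5, n6, n7}
E[~safe U ~req]: least fixpoint, start Z0 = Sat(~req) = {n0, n2, n4, n5, n6, n7}, add states in Sat(~safe) with some successor in Z. Z1 = {n0, n2, n4, n5, n6, n7, n8}; fixed.
Sat(E[~safe U ~req]) = {n0, n2, n4, n5, n6, n7, n8}
Sat(AX E[~safe U ~req]) = {s : every successor in {n0, n2, n4, n5, n6, n7, n8}} = {n0, n2, n3, n5, n7, n8}
n3 ∈ Sat(AX E[~safe U ~req]) = {n0, n2, n3, n5, n7, n8}, so the formula holds at n3.

Yes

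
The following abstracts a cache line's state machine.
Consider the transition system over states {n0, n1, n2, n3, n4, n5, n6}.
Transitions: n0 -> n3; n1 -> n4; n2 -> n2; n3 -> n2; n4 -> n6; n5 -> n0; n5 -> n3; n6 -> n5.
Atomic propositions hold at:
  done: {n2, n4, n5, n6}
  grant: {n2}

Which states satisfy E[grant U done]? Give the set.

E[grant U done]: least fixpoint, start Z0 = Sat(done) = {n2, n4, n5, n6}, add states in Sat(grant) with some successor in Z. Already a fixed point.
Sat(E[grant U done]) = {n2, n4, n5, n6}

{n2, n4, n5, n6}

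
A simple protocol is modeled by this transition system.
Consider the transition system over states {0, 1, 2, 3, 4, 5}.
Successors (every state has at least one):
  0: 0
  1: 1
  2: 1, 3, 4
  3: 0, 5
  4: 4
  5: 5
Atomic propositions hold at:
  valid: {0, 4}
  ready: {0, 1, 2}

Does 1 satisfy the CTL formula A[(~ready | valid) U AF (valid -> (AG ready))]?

Sat(~ready) = {3, 4, 5}
Sat(~ready | valid) = {0, 3, 4, 5}
AG ready: greatest fixpoint, start Z0 = {0, 1, 2}, keep only states in Sat with every successor in Z. Z1 = {0, 1}; fixed.
Sat(AG ready) = {0, 1}
Sat(valid -> (AG ready)) = {0, 1, 2, 3, 5}
AF (valid -> (AG ready)): least fixpoint, start Z0 = {0, 1, 2, 3, 5}, add states with every successor in Z. Already a fixed point.
Sat(AF (valid -> (AG ready))) = {0, 1, 2, 3, 5}
A[(~ready | valid) U AF (valid -> (AG ready))]: least fixpoint, start Z0 = Sat(AF (valid -> (AG ready))) = {0, 1, 2, 3, 5}, add states in Sat(~ready | valid) with every successor in Z. Already a fixed point.
Sat(A[(~ready | valid) U AF (valid -> (AG ready))]) = {0, 1, 2, 3, 5}
1 ∈ Sat(A[(~ready | valid) U AF (valid -> (AG ready))]) = {0, 1, 2, 3, 5}, so the formula holds at 1.

Yes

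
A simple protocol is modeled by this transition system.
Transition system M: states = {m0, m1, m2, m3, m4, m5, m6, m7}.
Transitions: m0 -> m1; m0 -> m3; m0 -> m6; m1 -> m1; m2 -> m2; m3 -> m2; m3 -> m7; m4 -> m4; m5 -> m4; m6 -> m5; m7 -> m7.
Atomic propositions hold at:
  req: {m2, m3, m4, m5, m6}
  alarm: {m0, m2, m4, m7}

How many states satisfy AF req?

5

AF req: least fixpoint, start Z0 = {m2, m3, m4, m5, m6}, add states with every successor in Z. Already a fixed point.
Sat(AF req) = {m2, m3, m4, m5, m6}
|Sat(AF req)| = |{m2, m3, m4, m5, m6}| = 5.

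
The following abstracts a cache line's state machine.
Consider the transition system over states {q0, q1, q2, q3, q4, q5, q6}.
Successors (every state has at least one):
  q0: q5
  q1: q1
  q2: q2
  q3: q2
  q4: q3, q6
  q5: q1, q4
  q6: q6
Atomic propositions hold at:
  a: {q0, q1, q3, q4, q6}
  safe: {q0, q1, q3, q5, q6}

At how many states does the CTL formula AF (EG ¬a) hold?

Sat(¬a) = {q2, q5}
EG ¬a: greatest fixpoint, start Z0 = {q2, q5}, keep only states in Sat with some successor in Z. Z1 = {q2}; fixed.
Sat(EG ¬a) = {q2}
AF (EG ¬a): least fixpoint, start Z0 = {q2}, add states with every successor in Z. Z1 = {q2, q3}; fixed.
Sat(AF (EG ¬a)) = {q2, q3}
|Sat(AF (EG ¬a))| = |{q2, q3}| = 2.

2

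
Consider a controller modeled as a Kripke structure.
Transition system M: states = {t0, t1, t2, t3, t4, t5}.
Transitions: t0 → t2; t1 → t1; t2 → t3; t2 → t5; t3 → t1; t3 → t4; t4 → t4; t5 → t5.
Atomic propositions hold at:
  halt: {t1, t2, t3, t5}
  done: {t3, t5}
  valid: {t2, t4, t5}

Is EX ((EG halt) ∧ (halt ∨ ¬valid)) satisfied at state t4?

No

EG halt: greatest fixpoint, start Z0 = {t1, t2, t3, t5}, keep only states in Sat with some successor in Z. Already a fixed point.
Sat(EG halt) = {t1, t2, t3, t5}
Sat(¬valid) = {t0, t1, t3}
Sat(halt ∨ ¬valid) = {t0, t1, t2, t3, t5}
Sat((EG halt) ∧ (halt ∨ ¬valid)) = {t1, t2, t3, t5}
Sat(EX ((EG halt) ∧ (halt ∨ ¬valid))) = {s : some successor in {t1, t2, t3, t5}} = {t0, t1, t2, t3, t5}
t4 ∉ Sat(EX ((EG halt) ∧ (halt ∨ ¬valid))) = {t0, t1, t2, t3, t5}, so the formula does not hold at t4.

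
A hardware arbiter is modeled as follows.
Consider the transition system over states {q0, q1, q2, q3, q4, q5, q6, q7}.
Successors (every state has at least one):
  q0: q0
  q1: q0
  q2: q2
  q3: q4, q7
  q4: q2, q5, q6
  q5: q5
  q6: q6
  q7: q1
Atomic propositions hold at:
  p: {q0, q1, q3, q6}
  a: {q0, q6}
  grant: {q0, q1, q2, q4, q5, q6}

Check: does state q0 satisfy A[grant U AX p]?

Sat(AX p) = {s : every successor in {q0, q1, q3, q6}} = {q0, q1, q6, q7}
A[grant U AX p]: least fixpoint, start Z0 = Sat(AX p) = {q0, q1, q6, q7}, add states in Sat(grant) with every successor in Z. Already a fixed point.
Sat(A[grant U AX p]) = {q0, q1, q6, q7}
q0 ∈ Sat(A[grant U AX p]) = {q0, q1, q6, q7}, so the formula holds at q0.

Yes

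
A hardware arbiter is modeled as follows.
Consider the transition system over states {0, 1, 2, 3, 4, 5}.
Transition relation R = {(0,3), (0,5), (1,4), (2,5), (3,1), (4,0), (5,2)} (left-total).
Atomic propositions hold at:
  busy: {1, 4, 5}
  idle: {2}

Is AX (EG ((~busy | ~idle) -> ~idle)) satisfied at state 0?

No

Sat(~busy) = {0, 2, 3}
Sat(~idle) = {0, 1, 3, 4, 5}
Sat(~busy | ~idle) = {0, 1, 2, 3, 4, 5}
Sat((~busy | ~idle) -> ~idle) = {0, 1, 3, 4, 5}
EG ((~busy | ~idle) -> ~idle): greatest fixpoint, start Z0 = {0, 1, 3, 4, 5}, keep only states in Sat with some successor in Z. Z1 = {0, 1, 3, 4}; fixed.
Sat(EG ((~busy | ~idle) -> ~idle)) = {0, 1, 3, 4}
Sat(AX (EG ((~busy | ~idle) -> ~idle))) = {s : every successor in {0, 1, 3, 4}} = {1, 3, 4}
0 ∉ Sat(AX (EG ((~busy | ~idle) -> ~idle))) = {1, 3, 4}, so the formula does not hold at 0.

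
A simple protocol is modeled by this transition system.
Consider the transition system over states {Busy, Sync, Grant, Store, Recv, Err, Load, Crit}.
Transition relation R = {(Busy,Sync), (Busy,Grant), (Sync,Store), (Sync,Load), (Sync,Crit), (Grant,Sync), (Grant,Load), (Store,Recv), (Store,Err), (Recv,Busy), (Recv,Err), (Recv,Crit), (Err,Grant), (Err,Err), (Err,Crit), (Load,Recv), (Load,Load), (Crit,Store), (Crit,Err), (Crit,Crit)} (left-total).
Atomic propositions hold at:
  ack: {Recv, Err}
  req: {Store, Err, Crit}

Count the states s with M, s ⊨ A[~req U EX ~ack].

Sat(~req) = {Busy, Sync, Grant, Recv, Load}
Sat(~ack) = {Busy, Sync, Grant, Store, Load, Crit}
Sat(EX ~ack) = {s : some successor in {Busy, Sync, Grant, Store, Load, Crit}} = {Busy, Sync, Grant, Recv, Err, Load, Crit}
A[~req U EX ~ack]: least fixpoint, start Z0 = Sat(EX ~ack) = {Busy, Sync, Grant, Recv, Err, Load, Crit}, add states in Sat(~req) with every successor in Z. Already a fixed point.
Sat(A[~req U EX ~ack]) = {Busy, Sync, Grant, Recv, Err, Load, Crit}
|Sat(A[~req U EX ~ack])| = |{Busy, Sync, Grant, Recv, Err, Load, Crit}| = 7.

7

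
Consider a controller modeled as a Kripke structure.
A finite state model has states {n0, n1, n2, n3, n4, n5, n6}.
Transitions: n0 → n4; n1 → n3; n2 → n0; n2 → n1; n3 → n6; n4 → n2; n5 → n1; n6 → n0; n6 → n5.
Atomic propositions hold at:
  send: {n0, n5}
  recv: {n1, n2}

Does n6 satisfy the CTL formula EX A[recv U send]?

A[recv U send]: least fixpoint, start Z0 = Sat(send) = {n0, n5}, add states in Sat(recv) with every successor in Z. Already a fixed point.
Sat(A[recv U send]) = {n0, n5}
Sat(EX A[recv U send]) = {s : some successor in {n0, n5}} = {n2, n6}
n6 ∈ Sat(EX A[recv U send]) = {n2, n6}, so the formula holds at n6.

Yes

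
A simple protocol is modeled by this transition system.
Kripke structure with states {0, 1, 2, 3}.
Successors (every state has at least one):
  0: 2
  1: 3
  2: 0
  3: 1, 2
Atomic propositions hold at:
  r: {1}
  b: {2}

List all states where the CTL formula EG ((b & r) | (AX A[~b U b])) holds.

{0, 2}

Sat(b & r) = ∅
Sat(~b) = {0, 1, 3}
A[~b U b]: least fixpoint, start Z0 = Sat(b) = {2}, add states in Sat(~b) with every successor in Z. Z1 = {0, 2}; fixed.
Sat(A[~b U b]) = {0, 2}
Sat(AX A[~b U b]) = {s : every successor in {0, 2}} = {0, 2}
Sat((b & r) | (AX A[~b U b])) = {0, 2}
EG ((b & r) | (AX A[~b U b])): greatest fixpoint, start Z0 = {0, 2}, keep only states in Sat with some successor in Z. Already a fixed point.
Sat(EG ((b & r) | (AX A[~b U b]))) = {0, 2}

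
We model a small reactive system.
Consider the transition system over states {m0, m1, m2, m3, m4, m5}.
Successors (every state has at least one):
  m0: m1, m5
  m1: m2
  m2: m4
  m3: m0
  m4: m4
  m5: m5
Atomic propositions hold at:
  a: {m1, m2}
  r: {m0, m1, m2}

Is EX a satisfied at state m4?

No

Sat(EX a) = {s : some successor in {m1, m2}} = {m0, m1}
m4 ∉ Sat(EX a) = {m0, m1}, so the formula does not hold at m4.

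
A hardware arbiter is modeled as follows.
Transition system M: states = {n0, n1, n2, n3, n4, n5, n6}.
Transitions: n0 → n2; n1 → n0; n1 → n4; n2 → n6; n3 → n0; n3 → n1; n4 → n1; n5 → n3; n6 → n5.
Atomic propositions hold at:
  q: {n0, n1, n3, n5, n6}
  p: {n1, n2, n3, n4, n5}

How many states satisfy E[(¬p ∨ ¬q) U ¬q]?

Sat(¬p) = {n0, n6}
Sat(¬q) = {n2, n4}
Sat(¬p ∨ ¬q) = {n0, n2, n4, n6}
E[(¬p ∨ ¬q) U ¬q]: least fixpoint, start Z0 = Sat(¬q) = {n2, n4}, add states in Sat(¬p ∨ ¬q) with some successor in Z. Z1 = {n0, n2, n4}; fixed.
Sat(E[(¬p ∨ ¬q) U ¬q]) = {n0, n2, n4}
|Sat(E[(¬p ∨ ¬q) U ¬q])| = |{n0, n2, n4}| = 3.

3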